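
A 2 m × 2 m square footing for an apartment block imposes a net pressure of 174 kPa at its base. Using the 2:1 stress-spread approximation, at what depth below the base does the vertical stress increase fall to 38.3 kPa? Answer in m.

z ≈ 2.26 m

2:1 spreading — at depth z the loaded area has grown by z in each plan dimension:
qB²/(B+z)² = Δσ_z ⇒ z = B(√(q/Δσ_z) − 1) = 2×(√(174/38.3) − 1) = 2.263 m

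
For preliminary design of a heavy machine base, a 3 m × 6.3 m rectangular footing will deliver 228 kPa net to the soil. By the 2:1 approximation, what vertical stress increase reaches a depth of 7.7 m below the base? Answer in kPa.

By the 2:1 method the load spreads at 1 horizontal : 2 vertical, so at depth z the loaded area has grown by z in each plan dimension:
Δσ = qBL/((B+z)(L+z)) = 228×3×6.3/((3+7.7)(6.3+7.7)) = 28.766 kPa

Δσ_z ≈ 28.8 kPa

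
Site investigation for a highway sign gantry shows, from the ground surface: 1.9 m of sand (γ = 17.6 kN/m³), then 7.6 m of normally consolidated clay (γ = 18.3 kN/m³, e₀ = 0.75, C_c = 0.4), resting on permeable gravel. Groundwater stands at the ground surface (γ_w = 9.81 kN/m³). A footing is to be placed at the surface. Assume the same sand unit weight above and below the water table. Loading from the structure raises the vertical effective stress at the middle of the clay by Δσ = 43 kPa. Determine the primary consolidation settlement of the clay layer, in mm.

S_c ≈ 490 mm

Mid-depth of clay below the ground surface: z = 1.9 + 7.6/2 = 5.7 m.
Total vertical stress at mid-clay: σ_v = 17.6×1.9 + 18.3×3.8 = 102.98 kPa.
Pore pressure: u = 9.81×(5.7 − 0) = 55.917 kPa.
Initial effective stress: σ'_0 = σ_v − u = 102.98 − 55.917 = 47.063 kPa.
Final effective stress: σ'_f = σ'_0 + Δσ = 47.063 + 43 = 90.063 kPa.
Normally consolidated clay, so the full stress increment lies on the virgin compression line:
S_c = C_c·H/(1+e₀)·log₁₀(σ'_f/σ'_0) = 0.4×7.6/(1+0.75)×log₁₀(90.063/47.063)
    = 1.7371 × 0.28187 = 0.4896 m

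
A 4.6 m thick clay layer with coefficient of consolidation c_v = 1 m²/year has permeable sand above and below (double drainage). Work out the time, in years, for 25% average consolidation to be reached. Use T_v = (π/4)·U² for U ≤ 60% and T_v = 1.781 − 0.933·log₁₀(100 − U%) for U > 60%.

t ≈ 0.26 years

Drainage path length: H_d = H/2 = 2.3 m (double drainage).
U ≤ 60%: T_v = (π/4)·U² = (π/4)×0.25² = 0.049087.
t = T_v·H_d²/c_v = 0.049087×2.3²/1 = 0.2597 years.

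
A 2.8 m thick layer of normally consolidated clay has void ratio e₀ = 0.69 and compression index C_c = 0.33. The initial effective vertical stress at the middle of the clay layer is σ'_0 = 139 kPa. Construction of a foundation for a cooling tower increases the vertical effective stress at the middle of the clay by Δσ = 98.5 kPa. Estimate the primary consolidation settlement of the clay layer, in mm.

S_c ≈ 127 mm

Final effective stress: σ'_f = σ'_0 + Δσ = 139 + 98.5 = 237.5 kPa.
Normally consolidated clay, so the full stress increment lies on the virgin compression line:
S_c = C_c·H/(1+e₀)·log₁₀(σ'_f/σ'_0) = 0.33×2.8/(1+0.69)×log₁₀(237.5/139)
    = 0.54675 × 0.23265 = 0.1272 m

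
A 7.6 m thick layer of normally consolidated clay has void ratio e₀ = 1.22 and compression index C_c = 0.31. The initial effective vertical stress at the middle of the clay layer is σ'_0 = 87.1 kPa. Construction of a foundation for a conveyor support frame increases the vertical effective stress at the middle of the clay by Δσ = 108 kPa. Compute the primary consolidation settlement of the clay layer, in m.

Final effective stress: σ'_f = σ'_0 + Δσ = 87.1 + 108 = 195.1 kPa.
Normally consolidated clay, so the full stress increment lies on the virgin compression line:
S_c = C_c·H/(1+e₀)·log₁₀(σ'_f/σ'_0) = 0.31×7.6/(1+1.22)×log₁₀(195.1/87.1)
    = 1.0613 × 0.35024 = 0.3717 m

S_c ≈ 0.372 m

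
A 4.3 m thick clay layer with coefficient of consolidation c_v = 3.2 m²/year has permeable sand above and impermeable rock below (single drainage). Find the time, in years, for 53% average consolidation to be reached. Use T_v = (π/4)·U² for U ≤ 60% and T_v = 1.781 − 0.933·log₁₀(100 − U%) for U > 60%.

Drainage path length: H_d = H = 4.3 m (single drainage).
U ≤ 60%: T_v = (π/4)·U² = (π/4)×0.53² = 0.22062.
t = T_v·H_d²/c_v = 0.22062×4.3²/3.2 = 1.275 years.

t ≈ 1.27 years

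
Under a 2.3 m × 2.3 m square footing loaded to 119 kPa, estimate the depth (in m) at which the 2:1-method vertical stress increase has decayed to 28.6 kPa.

2:1 spreading — at depth z the loaded area has grown by z in each plan dimension:
qB²/(B+z)² = Δσ_z ⇒ z = B(√(q/Δσ_z) − 1) = 2.3×(√(119/28.6) − 1) = 2.392 m

z ≈ 2.39 m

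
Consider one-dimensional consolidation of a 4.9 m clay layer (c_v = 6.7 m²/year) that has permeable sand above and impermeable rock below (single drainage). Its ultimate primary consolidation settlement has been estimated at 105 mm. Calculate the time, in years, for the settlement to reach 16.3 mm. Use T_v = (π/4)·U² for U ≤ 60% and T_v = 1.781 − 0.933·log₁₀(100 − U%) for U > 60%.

Drainage path length: H_d = H = 4.9 m (single drainage).
U = S(t)/S_ult = 16.3/105 = 0.1552.
U ≤ 60%: T_v = (π/4)·U² = (π/4)×0.15524² = 0.018927.
t = T_v·H_d²/c_v = 0.018927×4.9²/6.7 = 0.06783 years.

t ≈ 0.0678 years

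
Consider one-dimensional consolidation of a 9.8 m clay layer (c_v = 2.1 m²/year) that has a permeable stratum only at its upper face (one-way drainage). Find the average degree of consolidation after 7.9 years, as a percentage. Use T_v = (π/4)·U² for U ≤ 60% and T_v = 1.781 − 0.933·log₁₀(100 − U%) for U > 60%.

U ≈ 46.9 %

Drainage path length: H_d = H = 9.8 m (single drainage).
T_v = c_v·t/H_d² = 2.1×7.9/9.8² = 0.17274.
T_v = 0.17274 corresponds to the U ≤ 60% branch:
U = √(4T_v/π) = 0.469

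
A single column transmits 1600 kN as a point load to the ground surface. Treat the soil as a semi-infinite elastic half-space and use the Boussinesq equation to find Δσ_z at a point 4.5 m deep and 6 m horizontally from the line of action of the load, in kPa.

Δσ_z ≈ 2.93 kPa

Boussinesq vertical stress below a point load on an elastic half-space:
Δσ_z = 3P/(2πz²) · [1 + (r/z)²]^(−5/2)
r/z = 6/4.5 = 1.3333; [1+(r/z)²]^(−5/2) = 0.07776.
Δσ_z = 3×1600/(2π×4.5²) × 0.07776 = 37.726 × 0.07776 = 2.934 kPa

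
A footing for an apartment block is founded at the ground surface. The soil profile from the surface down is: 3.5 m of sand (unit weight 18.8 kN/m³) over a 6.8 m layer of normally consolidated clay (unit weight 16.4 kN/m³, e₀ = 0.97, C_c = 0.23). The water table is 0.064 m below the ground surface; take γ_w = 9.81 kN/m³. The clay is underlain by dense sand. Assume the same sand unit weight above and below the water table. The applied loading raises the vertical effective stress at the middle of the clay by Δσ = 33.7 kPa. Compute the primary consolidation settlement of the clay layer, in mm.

S_c ≈ 166 mm

Mid-depth of clay below the ground surface: z = 3.5 + 6.8/2 = 6.9 m.
Total vertical stress at mid-clay: σ_v = 18.8×3.5 + 16.4×3.4 = 121.56 kPa.
Pore pressure: u = 9.81×(6.9 − 0.064) = 67.061 kPa.
Initial effective stress: σ'_0 = σ_v − u = 121.56 − 67.061 = 54.499 kPa.
Final effective stress: σ'_f = σ'_0 + Δσ = 54.499 + 33.7 = 88.199 kPa.
Normally consolidated clay, so the full stress increment lies on the virgin compression line:
S_c = C_c·H/(1+e₀)·log₁₀(σ'_f/σ'_0) = 0.23×6.8/(1+0.97)×log₁₀(88.199/54.499)
    = 0.79391 × 0.20908 = 0.166 m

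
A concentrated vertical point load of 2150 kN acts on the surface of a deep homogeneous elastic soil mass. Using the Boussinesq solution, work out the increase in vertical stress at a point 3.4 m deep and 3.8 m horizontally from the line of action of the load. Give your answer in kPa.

Δσ_z ≈ 11.7 kPa

Boussinesq vertical stress below a point load on an elastic half-space:
Δσ_z = 3P/(2πz²) · [1 + (r/z)²]^(−5/2)
r/z = 3.8/3.4 = 1.1176; [1+(r/z)²]^(−5/2) = 0.13181.
Δσ_z = 3×2150/(2π×3.4²) × 0.13181 = 88.802 × 0.13181 = 11.7 kPa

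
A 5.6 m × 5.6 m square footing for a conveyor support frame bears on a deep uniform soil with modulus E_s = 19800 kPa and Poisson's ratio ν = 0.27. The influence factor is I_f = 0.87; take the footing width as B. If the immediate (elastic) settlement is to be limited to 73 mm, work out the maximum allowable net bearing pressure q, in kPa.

q ≈ 320 kPa

S_e = q·B·(1−ν²)/E_s · I_f  ⇒  q = S_e·E_s / (B·(1−ν²)·I_f).
q = 0.073 × 19800 / (5.6 × 0.9271 × 0.87) = 320 kPa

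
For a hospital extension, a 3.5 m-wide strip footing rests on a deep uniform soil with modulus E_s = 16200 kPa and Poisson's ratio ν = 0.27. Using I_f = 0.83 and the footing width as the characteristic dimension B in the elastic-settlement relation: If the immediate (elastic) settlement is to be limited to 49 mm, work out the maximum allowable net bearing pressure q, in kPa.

S_e = q·B·(1−ν²)/E_s · I_f  ⇒  q = S_e·E_s / (B·(1−ν²)·I_f).
q = 0.049 × 16200 / (3.5 × 0.9271 × 0.83) = 294.7 kPa

q ≈ 295 kPa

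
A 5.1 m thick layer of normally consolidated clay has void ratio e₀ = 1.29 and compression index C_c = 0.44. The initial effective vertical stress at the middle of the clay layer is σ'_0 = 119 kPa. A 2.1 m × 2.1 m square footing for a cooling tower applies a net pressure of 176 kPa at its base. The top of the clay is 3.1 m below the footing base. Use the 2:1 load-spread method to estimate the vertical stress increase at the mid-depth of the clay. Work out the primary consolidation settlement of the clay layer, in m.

S_c ≈ 0.0439 m

Mid-depth of clay below the footing base: z = 3.1 + 5.1/2 = 5.65 m.
Stress increase at mid-clay by the 2:1 spreading method:
Δσ = qBL/((B+z)(L+z)) = 176×2.1×2.1/((2.1+5.65)(2.1+5.65)) = 12.923 kPa
Final effective stress: σ'_f = σ'_0 + Δσ = 119 + 12.923 = 131.92 kPa.
Normally consolidated clay, so the full stress increment lies on the virgin compression line:
S_c = C_c·H/(1+e₀)·log₁₀(σ'_f/σ'_0) = 0.44×5.1/(1+1.29)×log₁₀(131.92/119)
    = 0.97991 × 0.044764 = 0.04386 m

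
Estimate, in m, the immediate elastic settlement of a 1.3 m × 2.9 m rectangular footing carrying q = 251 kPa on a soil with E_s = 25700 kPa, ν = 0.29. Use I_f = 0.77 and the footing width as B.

Immediate (elastic) settlement: S_e = q·B·(1−ν²)/E_s · I_f.
S_e = 251 × 1.3 × (1 − 0.29²) / 25700 × 0.77
    = 251 × 1.3 × 0.9159 / 25700 × 0.77
    = 0.008954 m

S_e ≈ 0.00895 m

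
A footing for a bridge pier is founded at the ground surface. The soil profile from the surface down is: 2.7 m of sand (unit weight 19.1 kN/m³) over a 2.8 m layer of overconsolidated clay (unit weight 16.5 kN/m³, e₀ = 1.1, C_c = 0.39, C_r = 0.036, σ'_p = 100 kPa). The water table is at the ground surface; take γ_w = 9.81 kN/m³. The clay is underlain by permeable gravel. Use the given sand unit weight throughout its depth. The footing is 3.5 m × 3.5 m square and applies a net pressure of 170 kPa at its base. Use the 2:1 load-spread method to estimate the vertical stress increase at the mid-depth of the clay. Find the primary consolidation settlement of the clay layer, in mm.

S_c ≈ 14.9 mm

Mid-depth of clay below the ground surface: z = 2.7 + 2.8/2 = 4.1 m.
Total vertical stress at mid-clay: σ_v = 19.1×2.7 + 16.5×1.4 = 74.67 kPa.
Pore pressure: u = 9.81×(4.1 − 0) = 40.221 kPa.
Initial effective stress: σ'_0 = σ_v − u = 74.67 − 40.221 = 34.449 kPa.
Stress increase at mid-clay by the 2:1 spreading method:
Δσ = qBL/((B+z)(L+z)) = 170×3.5×3.5/((3.5+4.1)(3.5+4.1)) = 36.054 kPa
Final effective stress: σ'_f = 34.449 + 36.054 = 70.503 kPa.
σ'_f = 70.503 ≤ σ'_p = 100 kPa, so the clay remains overconsolidated and only the recompression index applies:
S_c = C_r·H/(1+e₀)·log₁₀(σ'_f/σ'_0) = 0.036×2.8/2.1×log₁₀(70.503/34.449)
    = 0.047999 × 0.31103 = 0.01493 m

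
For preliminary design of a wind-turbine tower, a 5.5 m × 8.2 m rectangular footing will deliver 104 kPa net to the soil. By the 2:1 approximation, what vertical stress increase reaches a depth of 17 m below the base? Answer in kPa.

By the 2:1 method the load spreads at 1 horizontal : 2 vertical, so at depth z the loaded area has grown by z in each plan dimension:
Δσ = qBL/((B+z)(L+z)) = 104×5.5×8.2/((5.5+17)(8.2+17)) = 8.2723 kPa

Δσ_z ≈ 8.27 kPa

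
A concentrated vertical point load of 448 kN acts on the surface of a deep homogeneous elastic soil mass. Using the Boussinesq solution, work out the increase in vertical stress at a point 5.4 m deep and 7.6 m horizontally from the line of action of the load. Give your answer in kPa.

Δσ_z ≈ 0.478 kPa

Boussinesq vertical stress below a point load on an elastic half-space:
Δσ_z = 3P/(2πz²) · [1 + (r/z)²]^(−5/2)
r/z = 7.6/5.4 = 1.4074; [1+(r/z)²]^(−5/2) = 0.065188.
Δσ_z = 3×448/(2π×5.4²) × 0.065188 = 7.3355 × 0.065188 = 0.4782 kPa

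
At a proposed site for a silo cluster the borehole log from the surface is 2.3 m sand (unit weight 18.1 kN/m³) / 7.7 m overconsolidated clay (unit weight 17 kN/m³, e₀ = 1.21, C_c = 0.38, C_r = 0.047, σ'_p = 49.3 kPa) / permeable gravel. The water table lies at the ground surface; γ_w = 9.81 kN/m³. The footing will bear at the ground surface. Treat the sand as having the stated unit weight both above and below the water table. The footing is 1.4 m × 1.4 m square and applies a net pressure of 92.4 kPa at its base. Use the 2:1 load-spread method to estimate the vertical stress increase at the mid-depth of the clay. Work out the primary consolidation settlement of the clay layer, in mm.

Mid-depth of clay below the ground surface: z = 2.3 + 7.7/2 = 6.15 m.
Total vertical stress at mid-clay: σ_v = 18.1×2.3 + 17×3.85 = 107.08 kPa.
Pore pressure: u = 9.81×(6.15 − 0) = 60.332 kPa.
Initial effective stress: σ'_0 = σ_v − u = 107.08 − 60.332 = 46.748 kPa.
Stress increase at mid-clay by the 2:1 spreading method:
Δσ = qBL/((B+z)(L+z)) = 92.4×1.4×1.4/((1.4+6.15)(1.4+6.15)) = 3.1771 kPa
Final effective stress: σ'_f = 46.748 + 3.1771 = 49.925 kPa.
σ'_f = 49.925 > σ'_p = 49.3 kPa, so the stress path crosses the preconsolidation pressure — recompression up to σ'_p, then virgin compression beyond:
S_c = H/(1+e₀)·[C_r·log₁₀(σ'_p/σ'_0) + C_c·log₁₀(σ'_f/σ'_p)]
    = 7.7/2.21 × [0.047×log₁₀(49.3/46.748) + 0.38×log₁₀(49.925/49.3)]
    = 3.4842 × [0.0010849 + 0.002079] = 0.01102 m

S_c ≈ 11 mm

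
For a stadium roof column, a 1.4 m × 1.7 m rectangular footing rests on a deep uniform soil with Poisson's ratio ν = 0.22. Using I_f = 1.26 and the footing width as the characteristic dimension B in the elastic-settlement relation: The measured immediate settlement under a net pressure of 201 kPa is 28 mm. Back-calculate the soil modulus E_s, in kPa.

S_e = q·B·(1−ν²)/E_s · I_f  ⇒  E_s = q·B·(1−ν²)·I_f / S_e.
E_s = 201 × 1.4 × 0.9516 × 1.26 / 0.028 = 12050 kPa

E_s ≈ 12100 kPa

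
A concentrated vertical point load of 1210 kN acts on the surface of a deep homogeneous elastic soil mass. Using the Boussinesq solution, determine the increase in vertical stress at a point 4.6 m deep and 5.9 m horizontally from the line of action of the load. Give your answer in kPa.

Boussinesq vertical stress below a point load on an elastic half-space:
Δσ_z = 3P/(2πz²) · [1 + (r/z)²]^(−5/2)
r/z = 5.9/4.6 = 1.2826; [1+(r/z)²]^(−5/2) = 0.087882.
Δσ_z = 3×1210/(2π×4.6²) × 0.087882 = 27.303 × 0.087882 = 2.399 kPa

Δσ_z ≈ 2.4 kPa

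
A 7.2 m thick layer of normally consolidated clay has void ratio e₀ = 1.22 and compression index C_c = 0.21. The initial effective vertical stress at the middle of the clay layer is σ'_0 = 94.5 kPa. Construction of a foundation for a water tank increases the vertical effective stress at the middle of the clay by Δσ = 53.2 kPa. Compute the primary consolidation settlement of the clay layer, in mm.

S_c ≈ 132 mm

Final effective stress: σ'_f = σ'_0 + Δσ = 94.5 + 53.2 = 147.7 kPa.
Normally consolidated clay, so the full stress increment lies on the virgin compression line:
S_c = C_c·H/(1+e₀)·log₁₀(σ'_f/σ'_0) = 0.21×7.2/(1+1.22)×log₁₀(147.7/94.5)
    = 0.68108 × 0.19395 = 0.1321 m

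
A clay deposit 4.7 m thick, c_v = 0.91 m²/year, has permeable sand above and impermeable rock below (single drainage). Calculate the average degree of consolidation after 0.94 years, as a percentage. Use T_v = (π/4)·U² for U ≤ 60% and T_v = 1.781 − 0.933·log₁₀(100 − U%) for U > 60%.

U ≈ 22.2 %

Drainage path length: H_d = H = 4.7 m (single drainage).
T_v = c_v·t/H_d² = 0.91×0.94/4.7² = 0.038723.
T_v = 0.038723 corresponds to the U ≤ 60% branch:
U = √(4T_v/π) = 0.222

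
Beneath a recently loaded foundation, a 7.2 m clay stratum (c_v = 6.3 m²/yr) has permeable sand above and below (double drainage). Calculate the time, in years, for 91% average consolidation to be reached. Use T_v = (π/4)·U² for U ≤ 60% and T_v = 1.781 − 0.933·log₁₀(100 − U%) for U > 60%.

Drainage path length: H_d = H/2 = 3.6 m (double drainage).
U > 60%: T_v = 1.781 − 0.933·log₁₀(100 − 91) = 0.89069.
t = T_v·H_d²/c_v = 0.89069×3.6²/6.3 = 1.832 years.

t ≈ 1.83 years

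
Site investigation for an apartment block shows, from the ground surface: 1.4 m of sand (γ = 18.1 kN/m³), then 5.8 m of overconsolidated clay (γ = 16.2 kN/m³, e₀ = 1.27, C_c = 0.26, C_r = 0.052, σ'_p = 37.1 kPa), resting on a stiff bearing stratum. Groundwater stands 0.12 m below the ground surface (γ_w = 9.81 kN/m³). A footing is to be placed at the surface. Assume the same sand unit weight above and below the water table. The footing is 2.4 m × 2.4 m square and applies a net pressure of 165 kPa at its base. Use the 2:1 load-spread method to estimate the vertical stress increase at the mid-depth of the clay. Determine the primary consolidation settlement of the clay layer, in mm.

Mid-depth of clay below the ground surface: z = 1.4 + 5.8/2 = 4.3 m.
Total vertical stress at mid-clay: σ_v = 18.1×1.4 + 16.2×2.9 = 72.32 kPa.
Pore pressure: u = 9.81×(4.3 − 0.12) = 41.006 kPa.
Initial effective stress: σ'_0 = σ_v − u = 72.32 − 41.006 = 31.314 kPa.
Stress increase at mid-clay by the 2:1 spreading method:
Δσ = qBL/((B+z)(L+z)) = 165×2.4×2.4/((2.4+4.3)(2.4+4.3)) = 21.172 kPa
Final effective stress: σ'_f = 31.314 + 21.172 = 52.486 kPa.
σ'_f = 52.486 > σ'_p = 37.1 kPa, so the stress path crosses the preconsolidation pressure — recompression up to σ'_p, then virgin compression beyond:
S_c = H/(1+e₀)·[C_r·log₁₀(σ'_p/σ'_0) + C_c·log₁₀(σ'_f/σ'_p)]
    = 5.8/2.27 × [0.052×log₁₀(37.1/31.314) + 0.26×log₁₀(52.486/37.1)]
    = 2.5551 × [0.003829 + 0.039174] = 0.1099 m

S_c ≈ 110 mm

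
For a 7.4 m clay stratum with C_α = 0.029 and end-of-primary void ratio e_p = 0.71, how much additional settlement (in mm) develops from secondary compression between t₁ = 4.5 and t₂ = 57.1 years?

Secondary compression: S_s = C_α·H/(1+e_p)·log₁₀(t₂/t₁)
S_s = 0.029×7.4/(1+0.71)×log₁₀(57.1/4.5)
    = 0.1255 × 1.103 = 0.1385 m

S_s ≈ 138 mm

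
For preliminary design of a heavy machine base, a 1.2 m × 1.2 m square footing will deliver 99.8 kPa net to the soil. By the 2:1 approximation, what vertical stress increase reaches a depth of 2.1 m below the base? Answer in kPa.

Δσ_z ≈ 13.2 kPa

By the 2:1 method the load spreads at 1 horizontal : 2 vertical, so at depth z the loaded area has grown by z in each plan dimension:
Δσ = qBL/((B+z)(L+z)) = 99.8×1.2×1.2/((1.2+2.1)(1.2+2.1)) = 13.197 kPa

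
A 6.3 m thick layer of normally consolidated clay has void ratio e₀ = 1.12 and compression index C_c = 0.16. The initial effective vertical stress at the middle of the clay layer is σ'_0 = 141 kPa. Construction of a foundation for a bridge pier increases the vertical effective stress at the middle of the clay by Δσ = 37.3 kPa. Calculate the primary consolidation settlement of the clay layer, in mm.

S_c ≈ 48.5 mm

Final effective stress: σ'_f = σ'_0 + Δσ = 141 + 37.3 = 178.3 kPa.
Normally consolidated clay, so the full stress increment lies on the virgin compression line:
S_c = C_c·H/(1+e₀)·log₁₀(σ'_f/σ'_0) = 0.16×6.3/(1+1.12)×log₁₀(178.3/141)
    = 0.47547 × 0.10193 = 0.04846 m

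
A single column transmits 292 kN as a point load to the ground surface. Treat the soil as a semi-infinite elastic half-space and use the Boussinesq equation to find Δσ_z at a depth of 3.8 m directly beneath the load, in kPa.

Boussinesq vertical stress below a point load on an elastic half-space:
Δσ_z = 3P/(2πz²) · [1 + (r/z)²]^(−5/2)
r/z = 0/3.8 = 0; [1+(r/z)²]^(−5/2) = 1.
Δσ_z = 3×292/(2π×3.8²) × 1 = 9.6551 × 1 = 9.655 kPa

Δσ_z ≈ 9.66 kPa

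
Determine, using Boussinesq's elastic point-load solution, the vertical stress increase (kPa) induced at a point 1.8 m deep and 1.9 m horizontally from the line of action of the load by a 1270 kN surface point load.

Δσ_z ≈ 28.8 kPa

Boussinesq vertical stress below a point load on an elastic half-space:
Δσ_z = 3P/(2πz²) · [1 + (r/z)²]^(−5/2)
r/z = 1.9/1.8 = 1.0556; [1+(r/z)²]^(−5/2) = 0.15386.
Δσ_z = 3×1270/(2π×1.8²) × 0.15386 = 187.15 × 0.15386 = 28.79 kPa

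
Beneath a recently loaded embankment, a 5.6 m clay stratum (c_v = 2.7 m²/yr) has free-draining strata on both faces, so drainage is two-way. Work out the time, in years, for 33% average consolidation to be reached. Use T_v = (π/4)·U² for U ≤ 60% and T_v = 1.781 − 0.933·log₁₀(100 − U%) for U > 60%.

t ≈ 0.248 years

Drainage path length: H_d = H/2 = 2.8 m (double drainage).
U ≤ 60%: T_v = (π/4)·U² = (π/4)×0.33² = 0.08553.
t = T_v·H_d²/c_v = 0.08553×2.8²/2.7 = 0.2484 years.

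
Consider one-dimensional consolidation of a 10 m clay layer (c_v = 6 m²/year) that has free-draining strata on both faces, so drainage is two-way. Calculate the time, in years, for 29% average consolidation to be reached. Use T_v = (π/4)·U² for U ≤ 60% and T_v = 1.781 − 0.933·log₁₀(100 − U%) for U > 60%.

Drainage path length: H_d = H/2 = 5 m (double drainage).
U ≤ 60%: T_v = (π/4)·U² = (π/4)×0.29² = 0.066052.
t = T_v·H_d²/c_v = 0.066052×5²/6 = 0.2752 years.

t ≈ 0.275 years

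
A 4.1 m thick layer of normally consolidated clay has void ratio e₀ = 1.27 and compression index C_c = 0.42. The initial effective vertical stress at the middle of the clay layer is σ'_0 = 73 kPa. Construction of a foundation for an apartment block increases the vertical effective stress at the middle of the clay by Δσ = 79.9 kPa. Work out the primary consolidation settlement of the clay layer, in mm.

S_c ≈ 244 mm

Final effective stress: σ'_f = σ'_0 + Δσ = 73 + 79.9 = 152.9 kPa.
Normally consolidated clay, so the full stress increment lies on the virgin compression line:
S_c = C_c·H/(1+e₀)·log₁₀(σ'_f/σ'_0) = 0.42×4.1/(1+1.27)×log₁₀(152.9/73)
    = 0.75859 × 0.32108 = 0.2436 m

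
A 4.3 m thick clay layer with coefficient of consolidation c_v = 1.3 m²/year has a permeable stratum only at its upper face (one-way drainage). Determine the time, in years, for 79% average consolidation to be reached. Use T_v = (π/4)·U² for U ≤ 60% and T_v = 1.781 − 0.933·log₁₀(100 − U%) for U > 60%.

Drainage path length: H_d = H = 4.3 m (single drainage).
U > 60%: T_v = 1.781 − 0.933·log₁₀(100 − 79) = 0.54737.
t = T_v·H_d²/c_v = 0.54737×4.3²/1.3 = 7.785 years.

t ≈ 7.79 years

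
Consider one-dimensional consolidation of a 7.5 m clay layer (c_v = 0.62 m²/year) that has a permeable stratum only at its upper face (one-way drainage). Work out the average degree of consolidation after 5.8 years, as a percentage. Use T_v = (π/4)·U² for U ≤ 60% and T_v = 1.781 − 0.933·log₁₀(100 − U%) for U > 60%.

U ≈ 28.5 %

Drainage path length: H_d = H = 7.5 m (single drainage).
T_v = c_v·t/H_d² = 0.62×5.8/7.5² = 0.063929.
T_v = 0.063929 corresponds to the U ≤ 60% branch:
U = √(4T_v/π) = 0.2853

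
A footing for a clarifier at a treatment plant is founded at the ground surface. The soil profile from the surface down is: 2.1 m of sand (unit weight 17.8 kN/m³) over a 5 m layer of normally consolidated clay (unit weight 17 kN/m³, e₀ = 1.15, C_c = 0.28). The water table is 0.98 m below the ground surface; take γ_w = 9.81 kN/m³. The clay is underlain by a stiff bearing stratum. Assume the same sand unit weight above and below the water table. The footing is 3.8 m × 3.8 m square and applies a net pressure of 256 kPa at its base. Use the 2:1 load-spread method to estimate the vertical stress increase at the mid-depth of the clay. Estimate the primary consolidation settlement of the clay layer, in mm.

Mid-depth of clay below the ground surface: z = 2.1 + 5/2 = 4.6 m.
Total vertical stress at mid-clay: σ_v = 17.8×2.1 + 17×2.5 = 79.88 kPa.
Pore pressure: u = 9.81×(4.6 − 0.98) = 35.512 kPa.
Initial effective stress: σ'_0 = σ_v − u = 79.88 − 35.512 = 44.368 kPa.
Stress increase at mid-clay by the 2:1 spreading method:
Δσ = qBL/((B+z)(L+z)) = 256×3.8×3.8/((3.8+4.6)(3.8+4.6)) = 52.39 kPa
Final effective stress: σ'_f = σ'_0 + Δσ = 44.368 + 52.39 = 96.758 kPa.
Normally consolidated clay, so the full stress increment lies on the virgin compression line:
S_c = C_c·H/(1+e₀)·log₁₀(σ'_f/σ'_0) = 0.28×5/(1+1.15)×log₁₀(96.758/44.368)
    = 0.65116 × 0.33862 = 0.2205 m

S_c ≈ 220 mm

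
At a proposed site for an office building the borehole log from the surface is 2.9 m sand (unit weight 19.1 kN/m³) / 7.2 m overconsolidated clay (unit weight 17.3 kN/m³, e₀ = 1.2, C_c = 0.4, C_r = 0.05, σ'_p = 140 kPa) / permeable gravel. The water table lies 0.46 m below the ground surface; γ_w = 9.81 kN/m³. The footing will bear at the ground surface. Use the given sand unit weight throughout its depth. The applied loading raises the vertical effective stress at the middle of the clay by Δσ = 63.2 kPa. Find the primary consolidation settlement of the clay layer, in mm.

Mid-depth of clay below the ground surface: z = 2.9 + 7.2/2 = 6.5 m.
Total vertical stress at mid-clay: σ_v = 19.1×2.9 + 17.3×3.6 = 117.67 kPa.
Pore pressure: u = 9.81×(6.5 − 0.46) = 59.252 kPa.
Initial effective stress: σ'_0 = σ_v − u = 117.67 − 59.252 = 58.418 kPa.
Final effective stress: σ'_f = 58.418 + 63.2 = 121.62 kPa.
σ'_f = 121.62 ≤ σ'_p = 140 kPa, so the clay remains overconsolidated and only the recompression index applies:
S_c = C_r·H/(1+e₀)·log₁₀(σ'_f/σ'_0) = 0.05×7.2/2.2×log₁₀(121.62/58.418)
    = 0.16364 × 0.31846 = 0.05211 m

S_c ≈ 52.1 mm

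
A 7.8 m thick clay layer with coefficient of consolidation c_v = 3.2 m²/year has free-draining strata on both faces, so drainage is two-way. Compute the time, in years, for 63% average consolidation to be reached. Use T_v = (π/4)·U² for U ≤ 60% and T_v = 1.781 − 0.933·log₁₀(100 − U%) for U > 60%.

Drainage path length: H_d = H/2 = 3.9 m (double drainage).
U > 60%: T_v = 1.781 − 0.933·log₁₀(100 − 63) = 0.31787.
t = T_v·H_d²/c_v = 0.31787×3.9²/3.2 = 1.511 years.

t ≈ 1.51 years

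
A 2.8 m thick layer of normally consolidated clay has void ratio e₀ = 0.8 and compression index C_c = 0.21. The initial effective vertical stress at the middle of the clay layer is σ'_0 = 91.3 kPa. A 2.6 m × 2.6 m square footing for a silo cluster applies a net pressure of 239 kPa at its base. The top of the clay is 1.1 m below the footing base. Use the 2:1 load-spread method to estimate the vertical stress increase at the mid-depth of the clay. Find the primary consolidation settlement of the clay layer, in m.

Mid-depth of clay below the footing base: z = 1.1 + 2.8/2 = 2.5 m.
Stress increase at mid-clay by the 2:1 spreading method:
Δσ = qBL/((B+z)(L+z)) = 239×2.6×2.6/((2.6+2.5)(2.6+2.5)) = 62.116 kPa
Final effective stress: σ'_f = σ'_0 + Δσ = 91.3 + 62.116 = 153.42 kPa.
Normally consolidated clay, so the full stress increment lies on the virgin compression line:
S_c = C_c·H/(1+e₀)·log₁₀(σ'_f/σ'_0) = 0.21×2.8/(1+0.8)×log₁₀(153.42/91.3)
    = 0.32667 × 0.22541 = 0.07363 m

S_c ≈ 0.0736 m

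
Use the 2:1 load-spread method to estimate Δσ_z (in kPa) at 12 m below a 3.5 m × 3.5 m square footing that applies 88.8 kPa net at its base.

By the 2:1 method the load spreads at 1 horizontal : 2 vertical, so at depth z the loaded area has grown by z in each plan dimension:
Δσ = qBL/((B+z)(L+z)) = 88.8×3.5×3.5/((3.5+12)(3.5+12)) = 4.5278 kPa

Δσ_z ≈ 4.53 kPa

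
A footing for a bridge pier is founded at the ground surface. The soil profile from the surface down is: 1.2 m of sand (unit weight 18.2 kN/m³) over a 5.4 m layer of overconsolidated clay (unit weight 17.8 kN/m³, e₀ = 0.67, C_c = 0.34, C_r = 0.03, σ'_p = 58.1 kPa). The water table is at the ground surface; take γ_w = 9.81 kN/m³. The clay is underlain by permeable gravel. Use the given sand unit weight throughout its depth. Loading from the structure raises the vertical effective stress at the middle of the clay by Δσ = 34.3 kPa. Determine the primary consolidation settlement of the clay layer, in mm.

S_c ≈ 86 mm

Mid-depth of clay below the ground surface: z = 1.2 + 5.4/2 = 3.9 m.
Total vertical stress at mid-clay: σ_v = 18.2×1.2 + 17.8×2.7 = 69.9 kPa.
Pore pressure: u = 9.81×(3.9 − 0) = 38.259 kPa.
Initial effective stress: σ'_0 = σ_v − u = 69.9 − 38.259 = 31.641 kPa.
Final effective stress: σ'_f = 31.641 + 34.3 = 65.941 kPa.
σ'_f = 65.941 > σ'_p = 58.1 kPa, so the stress path crosses the preconsolidation pressure — recompression up to σ'_p, then virgin compression beyond:
S_c = H/(1+e₀)·[C_r·log₁₀(σ'_p/σ'_0) + C_c·log₁₀(σ'_f/σ'_p)]
    = 5.4/1.67 × [0.03×log₁₀(58.1/31.641) + 0.34×log₁₀(65.941/58.1)]
    = 3.2335 × [0.0079178 + 0.018693] = 0.08605 m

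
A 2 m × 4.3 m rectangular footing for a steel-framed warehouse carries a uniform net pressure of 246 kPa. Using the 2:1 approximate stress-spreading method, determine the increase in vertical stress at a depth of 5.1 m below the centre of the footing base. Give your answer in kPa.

Δσ_z ≈ 31.7 kPa

By the 2:1 method the load spreads at 1 horizontal : 2 vertical, so at depth z the loaded area has grown by z in each plan dimension:
Δσ = qBL/((B+z)(L+z)) = 246×2×4.3/((2+5.1)(4.3+5.1)) = 31.699 kPa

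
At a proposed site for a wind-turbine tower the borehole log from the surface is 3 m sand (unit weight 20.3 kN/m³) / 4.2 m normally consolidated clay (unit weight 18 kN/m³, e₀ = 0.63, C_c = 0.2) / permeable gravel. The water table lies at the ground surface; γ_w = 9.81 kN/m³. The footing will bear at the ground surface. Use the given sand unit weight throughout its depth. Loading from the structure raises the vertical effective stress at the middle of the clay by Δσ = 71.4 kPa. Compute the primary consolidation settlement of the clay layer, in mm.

Mid-depth of clay below the ground surface: z = 3 + 4.2/2 = 5.1 m.
Total vertical stress at mid-clay: σ_v = 20.3×3 + 18×2.1 = 98.7 kPa.
Pore pressure: u = 9.81×(5.1 − 0) = 50.031 kPa.
Initial effective stress: σ'_0 = σ_v − u = 98.7 − 50.031 = 48.669 kPa.
Final effective stress: σ'_f = σ'_0 + Δσ = 48.669 + 71.4 = 120.07 kPa.
Normally consolidated clay, so the full stress increment lies on the virgin compression line:
S_c = C_c·H/(1+e₀)·log₁₀(σ'_f/σ'_0) = 0.2×4.2/(1+0.63)×log₁₀(120.07/48.669)
    = 0.51534 × 0.39218 = 0.2021 m

S_c ≈ 202 mm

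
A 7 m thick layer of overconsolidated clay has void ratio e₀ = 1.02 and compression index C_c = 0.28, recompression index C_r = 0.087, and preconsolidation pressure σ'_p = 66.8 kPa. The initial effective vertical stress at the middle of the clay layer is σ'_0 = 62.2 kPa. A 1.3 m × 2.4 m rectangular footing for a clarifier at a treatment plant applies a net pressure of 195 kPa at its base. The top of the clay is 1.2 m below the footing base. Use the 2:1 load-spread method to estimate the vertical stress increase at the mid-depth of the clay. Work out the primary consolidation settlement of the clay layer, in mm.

Mid-depth of clay below the footing base: z = 1.2 + 7/2 = 4.7 m.
Stress increase at mid-clay by the 2:1 spreading method:
Δσ = qBL/((B+z)(L+z)) = 195×1.3×2.4/((1.3+4.7)(2.4+4.7)) = 14.282 kPa
Final effective stress: σ'_f = 62.2 + 14.282 = 76.482 kPa.
σ'_f = 76.482 > σ'_p = 66.8 kPa, so the stress path crosses the preconsolidation pressure — recompression up to σ'_p, then virgin compression beyond:
S_c = H/(1+e₀)·[C_r·log₁₀(σ'_p/σ'_0) + C_c·log₁₀(σ'_f/σ'_p)]
    = 7/2.02 × [0.087×log₁₀(66.8/62.2) + 0.28×log₁₀(76.482/66.8)]
    = 3.4653 × [0.0026958 + 0.016459] = 0.06638 m

S_c ≈ 66.4 mm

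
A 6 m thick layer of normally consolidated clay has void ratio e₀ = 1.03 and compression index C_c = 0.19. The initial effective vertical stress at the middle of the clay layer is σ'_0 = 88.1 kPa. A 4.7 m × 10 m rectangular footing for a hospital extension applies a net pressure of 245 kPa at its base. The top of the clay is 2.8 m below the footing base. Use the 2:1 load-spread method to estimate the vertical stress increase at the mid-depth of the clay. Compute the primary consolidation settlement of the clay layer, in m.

Mid-depth of clay below the footing base: z = 2.8 + 6/2 = 5.8 m.
Stress increase at mid-clay by the 2:1 spreading method:
Δσ = qBL/((B+z)(L+z)) = 245×4.7×10/((4.7+5.8)(10+5.8)) = 69.409 kPa
Final effective stress: σ'_f = σ'_0 + Δσ = 88.1 + 69.409 = 157.51 kPa.
Normally consolidated clay, so the full stress increment lies on the virgin compression line:
S_c = C_c·H/(1+e₀)·log₁₀(σ'_f/σ'_0) = 0.19×6/(1+1.03)×log₁₀(157.51/88.1)
    = 0.56158 × 0.25233 = 0.1417 m

S_c ≈ 0.142 m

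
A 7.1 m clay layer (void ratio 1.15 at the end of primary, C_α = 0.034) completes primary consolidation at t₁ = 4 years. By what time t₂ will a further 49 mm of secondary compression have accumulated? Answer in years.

S_s = C_α·H/(1+e_p)·log₁₀(t₂/t₁) ⇒ log₁₀(t₂/t₁) = S_s·(1+e_p)/(C_α·H).
log₁₀(t₂/t₁) = 0.049 × (1+1.15) / (0.034×7.1) = 0.4364
t₂ = t₁ × 10^0.4364 = 4 × 2.732 = 10.93 years

t₂ ≈ 10.9 years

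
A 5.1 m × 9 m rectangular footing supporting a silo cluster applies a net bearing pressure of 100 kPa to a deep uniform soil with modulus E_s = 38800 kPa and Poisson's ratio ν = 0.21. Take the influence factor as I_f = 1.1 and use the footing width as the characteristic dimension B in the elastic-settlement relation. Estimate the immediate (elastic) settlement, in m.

S_e ≈ 0.0138 m

Immediate (elastic) settlement: S_e = q·B·(1−ν²)/E_s · I_f.
S_e = 100 × 5.1 × (1 − 0.21²) / 38800 × 1.1
    = 100 × 5.1 × 0.9559 / 38800 × 1.1
    = 0.01382 m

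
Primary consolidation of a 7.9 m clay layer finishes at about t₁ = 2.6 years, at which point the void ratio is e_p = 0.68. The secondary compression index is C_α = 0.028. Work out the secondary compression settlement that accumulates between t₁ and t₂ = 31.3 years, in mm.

S_s ≈ 142 mm

Secondary compression: S_s = C_α·H/(1+e_p)·log₁₀(t₂/t₁)
S_s = 0.028×7.9/(1+0.68)×log₁₀(31.3/2.6)
    = 0.1317 × 1.081 = 0.1423 m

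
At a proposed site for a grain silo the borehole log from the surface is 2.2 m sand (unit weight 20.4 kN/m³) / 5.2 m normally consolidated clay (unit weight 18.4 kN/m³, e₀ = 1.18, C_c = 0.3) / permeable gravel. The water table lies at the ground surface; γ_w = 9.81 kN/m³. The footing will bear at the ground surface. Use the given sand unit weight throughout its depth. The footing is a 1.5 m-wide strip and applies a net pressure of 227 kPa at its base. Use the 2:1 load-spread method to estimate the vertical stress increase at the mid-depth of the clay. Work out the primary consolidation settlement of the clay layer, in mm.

S_c ≈ 243 mm

Mid-depth of clay below the ground surface: z = 2.2 + 5.2/2 = 4.8 m.
Total vertical stress at mid-clay: σ_v = 20.4×2.2 + 18.4×2.6 = 92.72 kPa.
Pore pressure: u = 9.81×(4.8 − 0) = 47.088 kPa.
Initial effective stress: σ'_0 = σ_v − u = 92.72 − 47.088 = 45.632 kPa.
Stress increase at mid-clay by the 2:1 spreading method:
Δσ = qB/(B+z) = 227×1.5/(1.5+4.8) = 54.048 kPa
Final effective stress: σ'_f = σ'_0 + Δσ = 45.632 + 54.048 = 99.68 kPa.
Normally consolidated clay, so the full stress increment lies on the virgin compression line:
S_c = C_c·H/(1+e₀)·log₁₀(σ'_f/σ'_0) = 0.3×5.2/(1+1.18)×log₁₀(99.68/45.632)
    = 0.7156 × 0.33934 = 0.2428 m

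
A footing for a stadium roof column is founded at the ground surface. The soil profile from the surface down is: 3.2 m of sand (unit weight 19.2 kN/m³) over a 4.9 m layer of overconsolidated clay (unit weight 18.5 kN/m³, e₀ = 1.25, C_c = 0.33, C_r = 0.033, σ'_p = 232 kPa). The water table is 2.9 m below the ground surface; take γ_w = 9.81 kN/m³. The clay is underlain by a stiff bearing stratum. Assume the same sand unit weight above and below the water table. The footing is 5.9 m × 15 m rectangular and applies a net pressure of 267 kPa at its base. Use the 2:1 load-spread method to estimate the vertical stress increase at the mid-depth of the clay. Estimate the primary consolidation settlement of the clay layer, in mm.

S_c ≈ 25.2 mm

Mid-depth of clay below the ground surface: z = 3.2 + 4.9/2 = 5.65 m.
Total vertical stress at mid-clay: σ_v = 19.2×3.2 + 18.5×2.45 = 106.77 kPa.
Pore pressure: u = 9.81×(5.65 − 2.9) = 26.978 kPa.
Initial effective stress: σ'_0 = σ_v − u = 106.77 − 26.978 = 79.792 kPa.
Stress increase at mid-clay by the 2:1 spreading method:
Δσ = qBL/((B+z)(L+z)) = 267×5.9×15/((5.9+5.65)(15+5.65)) = 99.072 kPa
Final effective stress: σ'_f = 79.792 + 99.072 = 178.86 kPa.
σ'_f = 178.86 ≤ σ'_p = 232 kPa, so the clay remains overconsolidated and only the recompression index applies:
S_c = C_r·H/(1+e₀)·log₁₀(σ'_f/σ'_0) = 0.033×4.9/2.25×log₁₀(178.86/79.792)
    = 0.071867 × 0.35055 = 0.02519 m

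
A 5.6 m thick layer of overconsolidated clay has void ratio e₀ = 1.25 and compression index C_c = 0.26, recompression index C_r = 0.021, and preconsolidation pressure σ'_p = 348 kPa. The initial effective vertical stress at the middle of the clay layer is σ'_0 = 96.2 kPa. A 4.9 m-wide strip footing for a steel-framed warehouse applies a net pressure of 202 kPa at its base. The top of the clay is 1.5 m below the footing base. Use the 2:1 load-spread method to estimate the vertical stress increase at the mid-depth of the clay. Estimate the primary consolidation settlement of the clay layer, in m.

S_c ≈ 0.017 m

Mid-depth of clay below the footing base: z = 1.5 + 5.6/2 = 4.3 m.
Stress increase at mid-clay by the 2:1 spreading method:
Δσ = qB/(B+z) = 202×4.9/(4.9+4.3) = 107.59 kPa
Final effective stress: σ'_f = 96.2 + 107.59 = 203.79 kPa.
σ'_f = 203.79 ≤ σ'_p = 348 kPa, so the clay remains overconsolidated and only the recompression index applies:
S_c = C_r·H/(1+e₀)·log₁₀(σ'_f/σ'_0) = 0.021×5.6/2.25×log₁₀(203.79/96.2)
    = 0.052267 × 0.32601 = 0.01704 m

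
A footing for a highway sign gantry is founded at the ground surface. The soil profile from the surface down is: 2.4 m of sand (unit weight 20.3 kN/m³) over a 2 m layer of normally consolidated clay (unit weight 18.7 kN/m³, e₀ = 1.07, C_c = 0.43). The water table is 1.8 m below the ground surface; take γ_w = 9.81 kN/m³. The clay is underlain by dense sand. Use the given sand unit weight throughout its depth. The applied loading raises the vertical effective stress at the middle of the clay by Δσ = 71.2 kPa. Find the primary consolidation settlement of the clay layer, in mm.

S_c ≈ 156 mm

Mid-depth of clay below the ground surface: z = 2.4 + 2/2 = 3.4 m.
Total vertical stress at mid-clay: σ_v = 20.3×2.4 + 18.7×1 = 67.42 kPa.
Pore pressure: u = 9.81×(3.4 − 1.8) = 15.696 kPa.
Initial effective stress: σ'_0 = σ_v − u = 67.42 − 15.696 = 51.724 kPa.
Final effective stress: σ'_f = σ'_0 + Δσ = 51.724 + 71.2 = 122.92 kPa.
Normally consolidated clay, so the full stress increment lies on the virgin compression line:
S_c = C_c·H/(1+e₀)·log₁₀(σ'_f/σ'_0) = 0.43×2/(1+1.07)×log₁₀(122.92/51.724)
    = 0.41546 × 0.37593 = 0.1562 m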